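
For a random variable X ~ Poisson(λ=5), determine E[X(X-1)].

E[X(X-1)] = E[X² - X] = E[X²] - E[X]
E[X] = 5
E[X²] = Var(X) + (E[X])² = 5 + (5)² = 30
E[X(X-1)] = 30 - 5 = 25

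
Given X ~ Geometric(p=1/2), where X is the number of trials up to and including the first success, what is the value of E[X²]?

Using the identity E[X²] = Var(X) + (E[X])²:
E[X] = 2
Var(X) = 2
E[X²] = 2 + (2)²
= 6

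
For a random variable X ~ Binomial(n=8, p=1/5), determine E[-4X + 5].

For X ~ Binomial(n=8, p=1/5):
E[X] = \frac{8}{5}
E[-4X + 5] = -4 × E[X] + 5 = - \frac{7}{5}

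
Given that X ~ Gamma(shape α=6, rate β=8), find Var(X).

For X ~ Gamma(shape α=6, rate β=8):
Var(X) = \frac{3}{32}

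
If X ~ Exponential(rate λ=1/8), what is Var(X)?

For X ~ Exponential(rate λ=1/8):
Var(X) = 64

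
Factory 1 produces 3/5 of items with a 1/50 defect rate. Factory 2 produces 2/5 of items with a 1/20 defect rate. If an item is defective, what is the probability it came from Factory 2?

Using Bayes' theorem:
P(F1) = 3/5, P(D|F1) = 1/50
P(F2) = 2/5, P(D|F2) = 1/20
P(D) = P(D|F1)P(F1) + P(D|F2)P(F2)
     = \frac{4}{125}
P(F2|D) = P(D|F2)P(F2) / P(D)
= \frac{5}{8}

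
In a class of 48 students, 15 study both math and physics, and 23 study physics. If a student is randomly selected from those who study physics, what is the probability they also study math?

P(A ∩ B) = 15/48 = 5/16
P(B) = 23/48
P(A|B) = P(A ∩ B) / P(B) = (5/16) / (23/48) = 15/23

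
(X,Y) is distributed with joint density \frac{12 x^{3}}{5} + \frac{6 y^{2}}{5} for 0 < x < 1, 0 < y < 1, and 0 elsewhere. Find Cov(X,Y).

E[XY] = ∫∫ xy × f(x,y) dx dy = \frac{39}{100}
E[X] = \frac{17}{25}
E[Y] = \frac{3}{5}
Cov(X,Y) = E[XY] - E[X]E[Y] = - \frac{9}{500}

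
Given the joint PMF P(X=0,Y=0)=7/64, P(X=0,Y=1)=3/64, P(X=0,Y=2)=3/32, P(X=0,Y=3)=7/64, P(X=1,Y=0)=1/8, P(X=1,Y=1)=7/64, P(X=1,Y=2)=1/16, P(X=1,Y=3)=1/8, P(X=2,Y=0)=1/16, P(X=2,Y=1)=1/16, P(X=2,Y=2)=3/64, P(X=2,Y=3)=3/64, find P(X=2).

P(X=2) = P(X=2,Y=0) + P(X=2,Y=1) + P(X=2,Y=2) + P(X=2,Y=3)
= 1/16 + 1/16 + 3/64 + 3/64
= 7/32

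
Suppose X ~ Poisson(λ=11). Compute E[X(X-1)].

E[X(X-1)] = E[X² - X] = E[X²] - E[X]
E[X] = 11
E[X²] = Var(X) + (E[X])² = 11 + (11)² = 132
E[X(X-1)] = 132 - 11 = 121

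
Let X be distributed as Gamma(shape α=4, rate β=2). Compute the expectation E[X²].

Using the identity E[X²] = Var(X) + (E[X])²:
E[X] = 2
Var(X) = 1
E[X²] = 1 + (2)²
= 5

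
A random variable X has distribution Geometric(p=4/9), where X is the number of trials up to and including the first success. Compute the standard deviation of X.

For X ~ Geometric(p=4/9), where X is the number of trials up to and including the first success:
Var(X) = \frac{45}{16}
SD(X) = √(Var(X)) = √(\frac{45}{16}) = \frac{3 \sqrt{5}}{4}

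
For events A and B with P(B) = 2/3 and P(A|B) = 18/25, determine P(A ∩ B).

By definition, P(A|B) = P(A ∩ B) / P(B)
So P(A ∩ B) = P(A|B) × P(B)
= 18/25 × 2/3
= 12/25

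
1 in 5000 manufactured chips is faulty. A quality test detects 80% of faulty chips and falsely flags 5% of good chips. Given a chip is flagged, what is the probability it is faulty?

Let D = the rare event, + = positive/flagged.
P(D) = 1/5000
P(+|D) = 80/100 = 4/5
P(+|D') = 5/100 = 1/20
P(+) = P(+|D)P(D) + P(+|D')P(D')
     = \frac{4}{5} × \frac{1}{5000} + \frac{1}{20} × \frac{4999}{5000}
     = \frac{1003}{20000}
P(D|+) = P(+|D)P(D)/P(+) = \frac{16}{5015}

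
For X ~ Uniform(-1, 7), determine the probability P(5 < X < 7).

P(5 < X < 7) = ∫_{5}^{7} f(x) dx
where f(x) = \frac{1}{8}
= \frac{1}{4}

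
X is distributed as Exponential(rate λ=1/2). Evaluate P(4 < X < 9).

P(4 < X < 9) = ∫_{4}^{9} f(x) dx
where f(x) = \frac{e^{- \frac{x}{2}}}{2}
= - \frac{1}{e^{\frac{9}{2}}} + e^{-2}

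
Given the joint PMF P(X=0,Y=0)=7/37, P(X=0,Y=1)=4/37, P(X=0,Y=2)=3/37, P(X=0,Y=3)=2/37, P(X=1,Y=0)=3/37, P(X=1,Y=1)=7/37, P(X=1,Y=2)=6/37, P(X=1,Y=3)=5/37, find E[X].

First find marginal of X:
P(X=0) = 16/37
P(X=1) = 21/37
E[X] = 0 × 16/37 + 1 × 21/37 = 21/37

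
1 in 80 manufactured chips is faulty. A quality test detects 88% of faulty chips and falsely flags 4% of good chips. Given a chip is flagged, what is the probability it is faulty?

Let D = the rare event, + = positive/flagged.
P(D) = 1/80
P(+|D) = 88/100 = 22/25
P(+|D') = 4/100 = 1/25
P(+) = P(+|D)P(D) + P(+|D')P(D')
     = \frac{22}{25} × \frac{1}{80} + \frac{1}{25} × \frac{79}{80}
     = \frac{101}{2000}
P(D|+) = P(+|D)P(D)/P(+) = \frac{22}{101}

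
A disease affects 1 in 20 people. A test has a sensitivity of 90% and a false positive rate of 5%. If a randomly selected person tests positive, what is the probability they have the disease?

Let D = the rare event, + = positive/flagged.
P(D) = 1/20
P(+|D) = 90/100 = 9/10
P(+|D') = 5/100 = 1/20
P(+) = P(+|D)P(D) + P(+|D')P(D')
     = \frac{9}{10} × \frac{1}{20} + \frac{1}{20} × \frac{19}{20}
     = \frac{37}{400}
P(D|+) = P(+|D)P(D)/P(+) = \frac{18}{37}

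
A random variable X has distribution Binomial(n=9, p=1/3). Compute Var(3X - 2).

For X ~ Binomial(n=9, p=1/3):
Var(X) = 2
Var(3X - 2) = (3)² × Var(X) = 9 × 2 = 18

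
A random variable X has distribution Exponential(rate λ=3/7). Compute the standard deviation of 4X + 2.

For X ~ Exponential(rate λ=3/7):
Var(X) = \frac{49}{9}
SD(X) = √(Var(X)) = √(\frac{49}{9}) = \frac{7}{3}
SD(4X + 2) = |4| × SD(X) = 4 × \frac{7}{3} = \frac{28}{3}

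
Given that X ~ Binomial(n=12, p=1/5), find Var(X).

For X ~ Binomial(n=12, p=1/5):
Var(X) = \frac{48}{25}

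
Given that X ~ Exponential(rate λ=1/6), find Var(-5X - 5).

For X ~ Exponential(rate λ=1/6):
Var(X) = 36
Var(-5X - 5) = (-5)² × Var(X) = 25 × 36 = 900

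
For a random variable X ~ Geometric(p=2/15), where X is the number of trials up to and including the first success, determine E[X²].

Using the identity E[X²] = Var(X) + (E[X])²:
E[X] = \frac{15}{2}
Var(X) = \frac{195}{4}
E[X²] = \frac{195}{4} + (\frac{15}{2})²
= 105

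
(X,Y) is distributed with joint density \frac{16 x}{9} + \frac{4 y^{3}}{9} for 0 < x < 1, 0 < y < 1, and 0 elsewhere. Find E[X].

E[X] = ∫_0^1 ∫_0^1 x × f(x,y) dy dx
= ∫_0^1 ∫_0^1 x × (\frac{16 x}{9} + \frac{4 y^{3}}{9}) dy dx
= \frac{35}{54}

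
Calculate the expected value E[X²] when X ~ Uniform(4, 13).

Using the identity E[X²] = Var(X) + (E[X])²:
E[X] = \frac{17}{2}
Var(X) = \frac{27}{4}
E[X²] = \frac{27}{4} + (\frac{17}{2})²
= 79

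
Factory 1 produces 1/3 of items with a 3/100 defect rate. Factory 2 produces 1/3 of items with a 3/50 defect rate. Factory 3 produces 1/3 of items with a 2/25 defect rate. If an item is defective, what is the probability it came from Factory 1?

Using Bayes' theorem:
P(F1) = 1/3, P(D|F1) = 3/100
P(F2) = 1/3, P(D|F2) = 3/50
P(F3) = 1/3, P(D|F3) = 2/25
P(D) = P(D|F1)P(F1) + P(D|F2)P(F2) + P(D|F3)P(F3)
     = \frac{17}{300}
P(F1|D) = P(D|F1)P(F1) / P(D)
= \frac{3}{17}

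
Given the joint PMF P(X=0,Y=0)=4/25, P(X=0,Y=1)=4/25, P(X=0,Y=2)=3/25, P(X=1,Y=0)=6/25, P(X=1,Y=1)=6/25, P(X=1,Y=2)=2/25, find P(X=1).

P(X=1) = P(X=1,Y=0) + P(X=1,Y=1) + P(X=1,Y=2)
= 6/25 + 6/25 + 2/25
= 14/25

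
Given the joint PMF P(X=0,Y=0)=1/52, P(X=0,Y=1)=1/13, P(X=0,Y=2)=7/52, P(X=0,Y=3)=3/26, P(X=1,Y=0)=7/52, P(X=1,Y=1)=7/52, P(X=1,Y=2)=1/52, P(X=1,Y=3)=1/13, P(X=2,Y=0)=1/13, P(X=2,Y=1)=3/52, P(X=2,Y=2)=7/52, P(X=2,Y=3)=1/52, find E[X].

First find marginal of X:
P(X=0) = 9/26
P(X=1) = 19/52
P(X=2) = 15/52
E[X] = 0 × 9/26 + 1 × 19/52 + 2 × 15/52 = 49/52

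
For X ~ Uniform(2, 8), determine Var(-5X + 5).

For X ~ Uniform(2, 8):
Var(X) = 3
Var(-5X + 5) = (-5)² × Var(X) = 25 × 3 = 75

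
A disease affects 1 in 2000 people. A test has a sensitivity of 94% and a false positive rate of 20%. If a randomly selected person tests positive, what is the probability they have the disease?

Let D = the rare event, + = positive/flagged.
P(D) = 1/2000
P(+|D) = 94/100 = 47/50
P(+|D') = 20/100 = 1/5
P(+) = P(+|D)P(D) + P(+|D')P(D')
     = \frac{47}{50} × \frac{1}{2000} + \frac{1}{5} × \frac{1999}{2000}
     = \frac{20037}{100000}
P(D|+) = P(+|D)P(D)/P(+) = \frac{47}{20037}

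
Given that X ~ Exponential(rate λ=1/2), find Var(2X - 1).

For X ~ Exponential(rate λ=1/2):
Var(X) = 4
Var(2X - 1) = (2)² × Var(X) = 4 × 4 = 16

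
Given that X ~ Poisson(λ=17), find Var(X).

For X ~ Poisson(λ=17):
Var(X) = 17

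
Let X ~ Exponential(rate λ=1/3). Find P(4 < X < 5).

P(4 < X < 5) = ∫_{4}^{5} f(x) dx
where f(x) = \frac{e^{- \frac{x}{3}}}{3}
= - \frac{1 - e^{\frac{1}{3}}}{e^{\frac{5}{3}}}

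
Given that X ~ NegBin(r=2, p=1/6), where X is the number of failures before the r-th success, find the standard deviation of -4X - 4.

For X ~ NegBin(r=2, p=1/6), where X is the number of failures before the r-th success:
Var(X) = 60
SD(X) = √(Var(X)) = √(60) = 2 \sqrt{15}
SD(-4X - 4) = |-4| × SD(X) = 4 × 2 \sqrt{15} = 8 \sqrt{15}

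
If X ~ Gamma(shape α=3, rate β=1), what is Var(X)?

For X ~ Gamma(shape α=3, rate β=1):
Var(X) = 3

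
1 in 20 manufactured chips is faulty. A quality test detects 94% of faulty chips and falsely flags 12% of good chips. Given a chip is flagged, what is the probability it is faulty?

Let D = the rare event, + = positive/flagged.
P(D) = 1/20
P(+|D) = 94/100 = 47/50
P(+|D') = 12/100 = 3/25
P(+) = P(+|D)P(D) + P(+|D')P(D')
     = \frac{47}{50} × \frac{1}{20} + \frac{3}{25} × \frac{19}{20}
     = \frac{161}{1000}
P(D|+) = P(+|D)P(D)/P(+) = \frac{47}{161}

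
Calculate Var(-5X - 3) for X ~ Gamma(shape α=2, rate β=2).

For X ~ Gamma(shape α=2, rate β=2):
Var(X) = \frac{1}{2}
Var(-5X - 3) = (-5)² × Var(X) = 25 × \frac{1}{2} = \frac{25}{2}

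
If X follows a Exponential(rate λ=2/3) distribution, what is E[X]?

For X ~ Exponential(rate λ=2/3), the expected value is:
E[X] = \frac{3}{2}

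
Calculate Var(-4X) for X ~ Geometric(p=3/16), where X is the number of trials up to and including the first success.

For X ~ Geometric(p=3/16), where X is the number of trials up to and including the first success:
Var(X) = \frac{208}{9}
Var(-4X) = (-4)² × Var(X) = 16 × \frac{208}{9} = \frac{3328}{9}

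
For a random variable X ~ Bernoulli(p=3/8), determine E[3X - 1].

For X ~ Bernoulli(p=3/8):
E[X] = \frac{3}{8}
E[3X - 1] = 3 × E[X] - 1 = \frac{1}{8}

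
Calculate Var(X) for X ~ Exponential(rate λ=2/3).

For X ~ Exponential(rate λ=2/3):
Var(X) = \frac{9}{4}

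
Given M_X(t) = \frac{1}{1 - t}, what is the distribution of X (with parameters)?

The MGF M(t) = \frac{1}{1 - t} is the standard form for the Exponential distribution.
Comparing with the known MGF formula identifies: Exponential(rate λ=1)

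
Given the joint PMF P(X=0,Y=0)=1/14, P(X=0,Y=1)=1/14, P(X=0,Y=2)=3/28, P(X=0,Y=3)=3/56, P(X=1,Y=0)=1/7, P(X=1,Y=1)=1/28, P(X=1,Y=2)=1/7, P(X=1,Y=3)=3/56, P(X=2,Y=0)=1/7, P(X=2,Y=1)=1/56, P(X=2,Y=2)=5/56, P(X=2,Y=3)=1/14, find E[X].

First find marginal of X:
P(X=0) = 17/56
P(X=1) = 3/8
P(X=2) = 9/28
E[X] = 0 × 17/56 + 1 × 3/8 + 2 × 9/28 = 57/56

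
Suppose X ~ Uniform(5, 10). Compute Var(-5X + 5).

For X ~ Uniform(5, 10):
Var(X) = \frac{25}{12}
Var(-5X + 5) = (-5)² × Var(X) = 25 × \frac{25}{12} = \frac{625}{12}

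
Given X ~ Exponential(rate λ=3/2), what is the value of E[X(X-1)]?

E[X(X-1)] = E[X² - X] = E[X²] - E[X]
E[X] = \frac{2}{3}
E[X²] = Var(X) + (E[X])² = \frac{4}{9} + (\frac{2}{3})² = \frac{8}{9}
E[X(X-1)] = \frac{8}{9} - \frac{2}{3} = \frac{2}{9}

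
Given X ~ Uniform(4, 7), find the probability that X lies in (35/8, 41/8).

P(35/8 < X < 41/8) = ∫_{35/8}^{41/8} f(x) dx
where f(x) = \frac{1}{3}
= \frac{1}{4}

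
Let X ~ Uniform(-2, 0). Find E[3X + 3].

For X ~ Uniform(-2, 0):
E[X] = -1
E[3X + 3] = 3 × E[X] + 3 = 0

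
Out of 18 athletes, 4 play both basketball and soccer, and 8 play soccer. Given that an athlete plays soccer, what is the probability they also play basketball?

P(A ∩ B) = 4/18 = 2/9
P(B) = 8/18 = 4/9
P(A|B) = P(A ∩ B) / P(B) = (2/9) / (4/9) = 1/2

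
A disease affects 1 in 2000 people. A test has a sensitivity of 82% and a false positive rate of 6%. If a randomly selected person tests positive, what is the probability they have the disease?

Let D = the rare event, + = positive/flagged.
P(D) = 1/2000
P(+|D) = 82/100 = 41/50
P(+|D') = 6/100 = 3/50
P(+) = P(+|D)P(D) + P(+|D')P(D')
     = \frac{41}{50} × \frac{1}{2000} + \frac{3}{50} × \frac{1999}{2000}
     = \frac{3019}{50000}
P(D|+) = P(+|D)P(D)/P(+) = \frac{41}{6038}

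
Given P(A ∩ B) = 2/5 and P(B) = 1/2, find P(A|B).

P(A|B) = P(A ∩ B) / P(B)
= (2/5) / (1/2)
= 4/5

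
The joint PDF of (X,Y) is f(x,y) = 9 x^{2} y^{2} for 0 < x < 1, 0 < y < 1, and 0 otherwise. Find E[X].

E[X] = ∫_0^1 ∫_0^1 x × f(x,y) dy dx
= ∫_0^1 ∫_0^1 x × (9 x^{2} y^{2}) dy dx
= \frac{3}{4}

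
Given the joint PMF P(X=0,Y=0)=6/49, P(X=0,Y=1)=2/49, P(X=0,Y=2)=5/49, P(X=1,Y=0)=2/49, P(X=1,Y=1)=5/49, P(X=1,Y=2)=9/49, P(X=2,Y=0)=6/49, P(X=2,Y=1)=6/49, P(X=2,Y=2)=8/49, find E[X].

First find marginal of X:
P(X=0) = 13/49
P(X=1) = 16/49
P(X=2) = 20/49
E[X] = 0 × 13/49 + 1 × 16/49 + 2 × 20/49 = 8/7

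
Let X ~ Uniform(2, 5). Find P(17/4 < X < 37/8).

P(17/4 < X < 37/8) = ∫_{17/4}^{37/8} f(x) dx
where f(x) = \frac{1}{3}
= \frac{1}{8}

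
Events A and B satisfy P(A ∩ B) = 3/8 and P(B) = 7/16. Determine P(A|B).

P(A|B) = P(A ∩ B) / P(B)
= (3/8) / (7/16)
= 6/7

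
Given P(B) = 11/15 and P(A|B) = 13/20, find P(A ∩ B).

By definition, P(A|B) = P(A ∩ B) / P(B)
So P(A ∩ B) = P(A|B) × P(B)
= 13/20 × 11/15
= 143/300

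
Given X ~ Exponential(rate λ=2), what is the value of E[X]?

For X ~ Exponential(rate λ=2), the expected value is:
E[X] = \frac{1}{2}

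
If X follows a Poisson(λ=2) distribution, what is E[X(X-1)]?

E[X(X-1)] = E[X² - X] = E[X²] - E[X]
E[X] = 2
E[X²] = Var(X) + (E[X])² = 2 + (2)² = 6
E[X(X-1)] = 6 - 2 = 4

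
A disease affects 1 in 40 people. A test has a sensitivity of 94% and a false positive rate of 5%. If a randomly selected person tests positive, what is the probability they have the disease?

Let D = the rare event, + = positive/flagged.
P(D) = 1/40
P(+|D) = 94/100 = 47/50
P(+|D') = 5/100 = 1/20
P(+) = P(+|D)P(D) + P(+|D')P(D')
     = \frac{47}{50} × \frac{1}{40} + \frac{1}{20} × \frac{39}{40}
     = \frac{289}{4000}
P(D|+) = P(+|D)P(D)/P(+) = \frac{94}{289}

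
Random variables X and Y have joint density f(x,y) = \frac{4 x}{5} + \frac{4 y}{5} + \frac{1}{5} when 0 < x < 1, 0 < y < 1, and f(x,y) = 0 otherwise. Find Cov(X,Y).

E[XY] = ∫∫ xy × f(x,y) dx dy = \frac{19}{60}
E[X] = \frac{17}{30}
E[Y] = \frac{17}{30}
Cov(X,Y) = E[XY] - E[X]E[Y] = - \frac{1}{225}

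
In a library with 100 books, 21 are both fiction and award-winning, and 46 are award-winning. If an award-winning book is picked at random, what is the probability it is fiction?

P(A ∩ B) = 21/100
P(B) = 46/100 = 23/50
P(A|B) = P(A ∩ B) / P(B) = (21/100) / (23/50) = 21/46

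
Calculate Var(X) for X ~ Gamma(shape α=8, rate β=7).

For X ~ Gamma(shape α=8, rate β=7):
Var(X) = \frac{8}{49}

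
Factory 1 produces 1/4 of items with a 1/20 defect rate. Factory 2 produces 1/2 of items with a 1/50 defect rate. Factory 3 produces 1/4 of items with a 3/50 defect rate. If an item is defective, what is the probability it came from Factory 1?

Using Bayes' theorem:
P(F1) = 1/4, P(D|F1) = 1/20
P(F2) = 1/2, P(D|F2) = 1/50
P(F3) = 1/4, P(D|F3) = 3/50
P(D) = P(D|F1)P(F1) + P(D|F2)P(F2) + P(D|F3)P(F3)
     = \frac{3}{80}
P(F1|D) = P(D|F1)P(F1) / P(D)
= \frac{1}{3}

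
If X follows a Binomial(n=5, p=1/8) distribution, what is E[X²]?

Using the identity E[X²] = Var(X) + (E[X])²:
E[X] = \frac{5}{8}
Var(X) = \frac{35}{64}
E[X²] = \frac{35}{64} + (\frac{5}{8})²
= \frac{15}{16}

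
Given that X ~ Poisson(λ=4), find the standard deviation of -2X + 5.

For X ~ Poisson(λ=4):
Var(X) = 4
SD(X) = √(Var(X)) = √(4) = 2
SD(-2X + 5) = |-2| × SD(X) = 2 × 2 = 4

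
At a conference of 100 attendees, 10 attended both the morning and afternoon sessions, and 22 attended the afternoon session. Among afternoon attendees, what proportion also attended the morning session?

P(A ∩ B) = 10/100 = 1/10
P(B) = 22/100 = 11/50
P(A|B) = P(A ∩ B) / P(B) = (1/10) / (11/50) = 5/11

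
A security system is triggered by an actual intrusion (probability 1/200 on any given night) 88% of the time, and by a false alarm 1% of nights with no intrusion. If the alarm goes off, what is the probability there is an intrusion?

Let D = the rare event, + = positive/flagged.
P(D) = 1/200
P(+|D) = 88/100 = 22/25
P(+|D') = 1/100
P(+) = P(+|D)P(D) + P(+|D')P(D')
     = \frac{22}{25} × \frac{1}{200} + \frac{1}{100} × \frac{199}{200}
     = \frac{287}{20000}
P(D|+) = P(+|D)P(D)/P(+) = \frac{88}{287}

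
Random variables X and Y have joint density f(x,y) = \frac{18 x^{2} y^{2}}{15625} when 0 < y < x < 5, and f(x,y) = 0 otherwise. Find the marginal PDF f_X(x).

f_X(x) = ∫_0^x \frac{18 x^{2} y^{2}}{15625} dy = \frac{6 x^{5}}{15625}
for 0 < x < 5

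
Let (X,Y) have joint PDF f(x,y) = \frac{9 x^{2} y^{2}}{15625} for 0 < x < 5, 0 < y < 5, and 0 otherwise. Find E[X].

f_X(x) = ∫_0^5 \frac{9 x^{2} y^{2}}{15625} dy = \frac{3 x^{2}}{125}
E[X] = ∫_0^5 x × (\frac{3 x^{2}}{125}) dx = \frac{15}{4}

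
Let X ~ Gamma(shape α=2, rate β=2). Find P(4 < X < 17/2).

P(4 < X < 17/2) = ∫_{4}^{17/2} f(x) dx
where f(x) = 4 x e^{- 2 x}
= \frac{9 \left(-2 + e^{9}\right)}{e^{17}}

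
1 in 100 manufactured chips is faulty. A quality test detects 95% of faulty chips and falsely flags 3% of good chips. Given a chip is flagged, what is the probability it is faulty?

Let D = the rare event, + = positive/flagged.
P(D) = 1/100
P(+|D) = 95/100 = 19/20
P(+|D') = 3/100
P(+) = P(+|D)P(D) + P(+|D')P(D')
     = \frac{19}{20} × \frac{1}{100} + \frac{3}{100} × \frac{99}{100}
     = \frac{49}{1250}
P(D|+) = P(+|D)P(D)/P(+) = \frac{95}{392}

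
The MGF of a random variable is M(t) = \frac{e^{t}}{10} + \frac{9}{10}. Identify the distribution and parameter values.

The MGF M(t) = \frac{e^{t}}{10} + \frac{9}{10} is the standard form for the Bernoulli distribution.
Comparing with the known MGF formula identifies: Bernoulli(p=1/10)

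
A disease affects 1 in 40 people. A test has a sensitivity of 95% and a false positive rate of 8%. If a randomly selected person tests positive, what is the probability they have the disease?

Let D = the rare event, + = positive/flagged.
P(D) = 1/40
P(+|D) = 95/100 = 19/20
P(+|D') = 8/100 = 2/25
P(+) = P(+|D)P(D) + P(+|D')P(D')
     = \frac{19}{20} × \frac{1}{40} + \frac{2}{25} × \frac{39}{40}
     = \frac{407}{4000}
P(D|+) = P(+|D)P(D)/P(+) = \frac{95}{407}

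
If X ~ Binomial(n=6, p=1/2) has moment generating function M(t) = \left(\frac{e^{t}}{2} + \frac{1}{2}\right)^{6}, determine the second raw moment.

To find E[X^2], compute M^(2)(0):
M^(1)(t) = 3 \left(\frac{e^{t}}{2} + \frac{1}{2}\right)^{5} e^{t}
M^(2)(t) = 3 \left(\frac{e^{t}}{2} + \frac{1}{2}\right)^{5} e^{t} + \frac{15 \left(\frac{e^{t}}{2} + \frac{1}{2}\right)^{4} e^{2 t}}{2}
M^(2)(0) = \frac{21}{2}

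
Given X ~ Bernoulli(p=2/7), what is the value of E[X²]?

Using the identity E[X²] = Var(X) + (E[X])²:
E[X] = \frac{2}{7}
Var(X) = \frac{10}{49}
E[X²] = \frac{10}{49} + (\frac{2}{7})²
= \frac{2}{7}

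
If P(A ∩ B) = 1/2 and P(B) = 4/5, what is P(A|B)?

P(A|B) = P(A ∩ B) / P(B)
= (1/2) / (4/5)
= 5/8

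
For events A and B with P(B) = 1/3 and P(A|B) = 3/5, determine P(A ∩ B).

By definition, P(A|B) = P(A ∩ B) / P(B)
So P(A ∩ B) = P(A|B) × P(B)
= 3/5 × 1/3
= 1/5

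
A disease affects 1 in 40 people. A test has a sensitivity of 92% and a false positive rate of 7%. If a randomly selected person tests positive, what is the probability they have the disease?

Let D = the rare event, + = positive/flagged.
P(D) = 1/40
P(+|D) = 92/100 = 23/25
P(+|D') = 7/100
P(+) = P(+|D)P(D) + P(+|D')P(D')
     = \frac{23}{25} × \frac{1}{40} + \frac{7}{100} × \frac{39}{40}
     = \frac{73}{800}
P(D|+) = P(+|D)P(D)/P(+) = \frac{92}{365}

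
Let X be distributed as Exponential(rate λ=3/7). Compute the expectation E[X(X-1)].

E[X(X-1)] = E[X² - X] = E[X²] - E[X]
E[X] = \frac{7}{3}
E[X²] = Var(X) + (E[X])² = \frac{49}{9} + (\frac{7}{3})² = \frac{98}{9}
E[X(X-1)] = \frac{98}{9} - \frac{7}{3} = \frac{77}{9}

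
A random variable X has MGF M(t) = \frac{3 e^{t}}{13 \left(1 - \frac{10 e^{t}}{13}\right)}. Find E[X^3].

To find E[X^3], compute M^(3)(0):
M^(1)(t) = \frac{3 e^{t}}{13 \left(1 - \frac{10 e^{t}}{13}\right)} + \frac{30 e^{2 t}}{169 \left(1 - \frac{10 e^{t}}{13}\right)^{2}}
M^(2)(t) = \frac{3 e^{t}}{13 \left(1 - \frac{10 e^{t}}{13}\right)} + \frac{90 e^{2 t}}{169 \left(1 - \frac{10 e^{t}}{13}\right)^{2}} + \frac{600 e^{3 t}}{2197 \left(1 - \frac{10 e^{t}}{13}\right)^{3}}
M^(3)(t) = \frac{3 e^{t}}{13 \left(1 - \frac{10 e^{t}}{13}\right)} + \frac{210 e^{2 t}}{169 \left(1 - \frac{10 e^{t}}{13}\right)^{2}} + \frac{3600 e^{3 t}}{2197 \left(1 - \frac{10 e^{t}}{13}\right)^{3}} + \frac{18000 e^{4 t}}{28561 \left(1 - \frac{10 e^{t}}{13}\right)^{4}}
M^(3)(0) = \frac{3419}{9}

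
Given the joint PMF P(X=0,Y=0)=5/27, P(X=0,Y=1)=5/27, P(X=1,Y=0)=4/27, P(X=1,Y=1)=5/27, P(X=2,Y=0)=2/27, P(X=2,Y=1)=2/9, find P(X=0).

P(X=0) = P(X=0,Y=0) + P(X=0,Y=1)
= 5/27 + 5/27
= 10/27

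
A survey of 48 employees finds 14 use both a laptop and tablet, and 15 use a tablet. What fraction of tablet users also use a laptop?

P(A ∩ B) = 14/48 = 7/24
P(B) = 15/48 = 5/16
P(A|B) = P(A ∩ B) / P(B) = (7/24) / (5/16) = 14/15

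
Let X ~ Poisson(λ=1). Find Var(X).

For X ~ Poisson(λ=1):
Var(X) = 1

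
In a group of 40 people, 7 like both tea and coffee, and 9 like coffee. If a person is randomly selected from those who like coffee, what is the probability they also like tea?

P(A ∩ B) = 7/40
P(B) = 9/40
P(A|B) = P(A ∩ B) / P(B) = (7/40) / (9/40) = 7/9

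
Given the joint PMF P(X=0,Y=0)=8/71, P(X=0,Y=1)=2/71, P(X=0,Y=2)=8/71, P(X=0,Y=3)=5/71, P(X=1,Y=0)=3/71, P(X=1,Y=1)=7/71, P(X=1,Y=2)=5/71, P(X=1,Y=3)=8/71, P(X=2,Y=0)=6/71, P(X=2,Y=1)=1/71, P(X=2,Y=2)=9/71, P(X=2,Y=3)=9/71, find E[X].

First find marginal of X:
P(X=0) = 23/71
P(X=1) = 23/71
P(X=2) = 25/71
E[X] = 0 × 23/71 + 1 × 23/71 + 2 × 25/71 = 73/71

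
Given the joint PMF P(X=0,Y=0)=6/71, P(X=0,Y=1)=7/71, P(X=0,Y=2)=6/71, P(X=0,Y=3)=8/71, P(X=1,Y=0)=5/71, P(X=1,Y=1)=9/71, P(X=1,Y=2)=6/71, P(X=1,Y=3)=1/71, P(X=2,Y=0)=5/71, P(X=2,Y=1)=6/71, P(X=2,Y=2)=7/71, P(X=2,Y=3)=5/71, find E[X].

First find marginal of X:
P(X=0) = 27/71
P(X=1) = 21/71
P(X=2) = 23/71
E[X] = 0 × 27/71 + 1 × 21/71 + 2 × 23/71 = 67/71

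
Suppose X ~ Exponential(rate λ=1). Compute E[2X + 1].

For X ~ Exponential(rate λ=1):
E[X] = 1
E[2X + 1] = 2 × E[X] + 1 = 3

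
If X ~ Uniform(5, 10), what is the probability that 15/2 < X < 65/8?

P(15/2 < X < 65/8) = ∫_{15/2}^{65/8} f(x) dx
where f(x) = \frac{1}{5}
= \frac{1}{8}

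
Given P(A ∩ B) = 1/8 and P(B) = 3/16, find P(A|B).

P(A|B) = P(A ∩ B) / P(B)
= (1/8) / (3/16)
= 2/3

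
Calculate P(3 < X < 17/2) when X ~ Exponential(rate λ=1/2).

P(3 < X < 17/2) = ∫_{3}^{17/2} f(x) dx
where f(x) = \frac{e^{- \frac{x}{2}}}{2}
= - \frac{1}{e^{\frac{17}{4}}} + e^{- \frac{3}{2}}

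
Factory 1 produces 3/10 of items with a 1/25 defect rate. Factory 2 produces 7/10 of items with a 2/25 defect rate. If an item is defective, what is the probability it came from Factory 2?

Using Bayes' theorem:
P(F1) = 3/10, P(D|F1) = 1/25
P(F2) = 7/10, P(D|F2) = 2/25
P(D) = P(D|F1)P(F1) + P(D|F2)P(F2)
     = \frac{17}{250}
P(F2|D) = P(D|F2)P(F2) / P(D)
= \frac{14}{17}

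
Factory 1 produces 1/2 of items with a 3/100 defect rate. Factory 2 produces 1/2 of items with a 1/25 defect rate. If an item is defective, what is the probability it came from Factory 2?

Using Bayes' theorem:
P(F1) = 1/2, P(D|F1) = 3/100
P(F2) = 1/2, P(D|F2) = 1/25
P(D) = P(D|F1)P(F1) + P(D|F2)P(F2)
     = \frac{7}{200}
P(F2|D) = P(D|F2)P(F2) / P(D)
= \frac{4}{7}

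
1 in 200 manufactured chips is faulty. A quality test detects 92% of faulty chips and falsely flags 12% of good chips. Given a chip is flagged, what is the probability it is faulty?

Let D = the rare event, + = positive/flagged.
P(D) = 1/200
P(+|D) = 92/100 = 23/25
P(+|D') = 12/100 = 3/25
P(+) = P(+|D)P(D) + P(+|D')P(D')
     = \frac{23}{25} × \frac{1}{200} + \frac{3}{25} × \frac{199}{200}
     = \frac{31}{250}
P(D|+) = P(+|D)P(D)/P(+) = \frac{23}{620}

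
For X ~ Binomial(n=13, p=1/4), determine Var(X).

For X ~ Binomial(n=13, p=1/4):
Var(X) = \frac{39}{16}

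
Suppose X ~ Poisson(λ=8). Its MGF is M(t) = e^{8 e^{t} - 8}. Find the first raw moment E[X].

To find E[X], compute M^(1)(0):
M^(1)(t) = 8 e^{t} e^{8 e^{t} - 8}
M^(1)(0) = 8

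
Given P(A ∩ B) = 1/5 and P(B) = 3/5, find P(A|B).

P(A|B) = P(A ∩ B) / P(B)
= (1/5) / (3/5)
= 1/3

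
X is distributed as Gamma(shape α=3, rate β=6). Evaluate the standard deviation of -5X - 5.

For X ~ Gamma(shape α=3, rate β=6):
Var(X) = \frac{1}{12}
SD(X) = √(Var(X)) = √(\frac{1}{12}) = \frac{\sqrt{3}}{6}
SD(-5X - 5) = |-5| × SD(X) = 5 × \frac{\sqrt{3}}{6} = \frac{5 \sqrt{3}}{6}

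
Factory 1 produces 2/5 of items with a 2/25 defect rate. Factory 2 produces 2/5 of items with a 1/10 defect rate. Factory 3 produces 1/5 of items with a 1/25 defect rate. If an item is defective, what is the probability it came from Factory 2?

Using Bayes' theorem:
P(F1) = 2/5, P(D|F1) = 2/25
P(F2) = 2/5, P(D|F2) = 1/10
P(F3) = 1/5, P(D|F3) = 1/25
P(D) = P(D|F1)P(F1) + P(D|F2)P(F2) + P(D|F3)P(F3)
     = \frac{2}{25}
P(F2|D) = P(D|F2)P(F2) / P(D)
= \frac{1}{2}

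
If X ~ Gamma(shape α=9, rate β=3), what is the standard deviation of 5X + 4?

For X ~ Gamma(shape α=9, rate β=3):
Var(X) = 1
SD(X) = √(Var(X)) = √(1) = 1
SD(5X + 4) = |5| × SD(X) = 5 × 1 = 5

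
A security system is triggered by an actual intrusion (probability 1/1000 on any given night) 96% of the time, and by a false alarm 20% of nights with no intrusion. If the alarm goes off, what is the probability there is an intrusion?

Let D = the rare event, + = positive/flagged.
P(D) = 1/1000
P(+|D) = 96/100 = 24/25
P(+|D') = 20/100 = 1/5
P(+) = P(+|D)P(D) + P(+|D')P(D')
     = \frac{24}{25} × \frac{1}{1000} + \frac{1}{5} × \frac{999}{1000}
     = \frac{5019}{25000}
P(D|+) = P(+|D)P(D)/P(+) = \frac{8}{1673}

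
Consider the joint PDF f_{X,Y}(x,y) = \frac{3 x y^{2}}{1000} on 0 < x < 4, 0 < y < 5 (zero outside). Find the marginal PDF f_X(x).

f_X(x) = ∫_0^5 f(x,y) dy
= ∫_0^5 \frac{3 x y^{2}}{1000} dy
= \frac{x}{8} for 0 < x < 4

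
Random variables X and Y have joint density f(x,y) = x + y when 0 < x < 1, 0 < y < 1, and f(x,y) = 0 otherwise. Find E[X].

E[X] = ∫_0^1 ∫_0^1 x × f(x,y) dy dx
= ∫_0^1 ∫_0^1 x × (x + y) dy dx
= \frac{7}{12}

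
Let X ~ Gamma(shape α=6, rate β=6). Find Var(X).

For X ~ Gamma(shape α=6, rate β=6):
Var(X) = \frac{1}{6}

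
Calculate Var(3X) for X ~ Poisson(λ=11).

For X ~ Poisson(λ=11):
Var(X) = 11
Var(3X) = (3)² × Var(X) = 9 × 11 = 99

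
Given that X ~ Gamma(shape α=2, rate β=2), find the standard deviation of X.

For X ~ Gamma(shape α=2, rate β=2):
Var(X) = \frac{1}{2}
SD(X) = √(Var(X)) = √(\frac{1}{2}) = \frac{\sqrt{2}}{2}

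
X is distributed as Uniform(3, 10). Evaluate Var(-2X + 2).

For X ~ Uniform(3, 10):
Var(X) = \frac{49}{12}
Var(-2X + 2) = (-2)² × Var(X) = 4 × \frac{49}{12} = \frac{49}{3}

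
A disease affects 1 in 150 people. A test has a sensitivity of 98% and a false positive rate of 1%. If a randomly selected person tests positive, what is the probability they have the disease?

Let D = the rare event, + = positive/flagged.
P(D) = 1/150
P(+|D) = 98/100 = 49/50
P(+|D') = 1/100
P(+) = P(+|D)P(D) + P(+|D')P(D')
     = \frac{49}{50} × \frac{1}{150} + \frac{1}{100} × \frac{149}{150}
     = \frac{247}{15000}
P(D|+) = P(+|D)P(D)/P(+) = \frac{98}{247}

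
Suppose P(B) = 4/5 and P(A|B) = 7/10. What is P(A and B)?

By definition, P(A|B) = P(A ∩ B) / P(B)
So P(A ∩ B) = P(A|B) × P(B)
= 7/10 × 4/5
= 14/25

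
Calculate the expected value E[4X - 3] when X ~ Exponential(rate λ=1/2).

For X ~ Exponential(rate λ=1/2):
E[X] = 2
E[4X - 3] = 4 × E[X] - 3 = 5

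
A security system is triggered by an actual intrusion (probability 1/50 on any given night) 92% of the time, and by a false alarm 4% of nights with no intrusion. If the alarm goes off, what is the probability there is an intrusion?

Let D = the rare event, + = positive/flagged.
P(D) = 1/50
P(+|D) = 92/100 = 23/25
P(+|D') = 4/100 = 1/25
P(+) = P(+|D)P(D) + P(+|D')P(D')
     = \frac{23}{25} × \frac{1}{50} + \frac{1}{25} × \frac{49}{50}
     = \frac{36}{625}
P(D|+) = P(+|D)P(D)/P(+) = \frac{23}{72}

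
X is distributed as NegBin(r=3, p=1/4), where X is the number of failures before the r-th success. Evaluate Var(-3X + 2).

For X ~ NegBin(r=3, p=1/4), where X is the number of failures before the r-th success:
Var(X) = 36
Var(-3X + 2) = (-3)² × Var(X) = 9 × 36 = 324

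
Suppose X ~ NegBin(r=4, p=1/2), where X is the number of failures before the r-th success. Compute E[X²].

Using the identity E[X²] = Var(X) + (E[X])²:
E[X] = 4
Var(X) = 8
E[X²] = 8 + (4)²
= 24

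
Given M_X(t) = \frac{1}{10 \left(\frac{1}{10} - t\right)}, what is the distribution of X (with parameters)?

The MGF M(t) = \frac{1}{10 \left(\frac{1}{10} - t\right)} is the standard form for the Exponential distribution.
Comparing with the known MGF formula identifies: Exponential(rate λ=1/10)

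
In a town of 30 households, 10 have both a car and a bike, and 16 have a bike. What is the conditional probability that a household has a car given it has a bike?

P(A ∩ B) = 10/30 = 1/3
P(B) = 16/30 = 8/15
P(A|B) = P(A ∩ B) / P(B) = (1/3) / (8/15) = 5/8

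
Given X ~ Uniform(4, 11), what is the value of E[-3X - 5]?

For X ~ Uniform(4, 11):
E[X] = \frac{15}{2}
E[-3X - 5] = -3 × E[X] - 5 = - \frac{55}{2}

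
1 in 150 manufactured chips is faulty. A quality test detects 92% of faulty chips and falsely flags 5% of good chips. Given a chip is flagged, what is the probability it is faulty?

Let D = the rare event, + = positive/flagged.
P(D) = 1/150
P(+|D) = 92/100 = 23/25
P(+|D') = 5/100 = 1/20
P(+) = P(+|D)P(D) + P(+|D')P(D')
     = \frac{23}{25} × \frac{1}{150} + \frac{1}{20} × \frac{149}{150}
     = \frac{279}{5000}
P(D|+) = P(+|D)P(D)/P(+) = \frac{92}{837}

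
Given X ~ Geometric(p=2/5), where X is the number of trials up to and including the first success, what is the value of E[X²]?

Using the identity E[X²] = Var(X) + (E[X])²:
E[X] = \frac{5}{2}
Var(X) = \frac{15}{4}
E[X²] = \frac{15}{4} + (\frac{5}{2})²
= 10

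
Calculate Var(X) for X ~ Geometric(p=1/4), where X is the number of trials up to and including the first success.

For X ~ Geometric(p=1/4), where X is the number of trials up to and including the first success:
Var(X) = 12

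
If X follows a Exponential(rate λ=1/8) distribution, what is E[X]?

For X ~ Exponential(rate λ=1/8), the expected value is:
E[X] = 8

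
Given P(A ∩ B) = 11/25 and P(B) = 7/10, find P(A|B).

P(A|B) = P(A ∩ B) / P(B)
= (11/25) / (7/10)
= 22/35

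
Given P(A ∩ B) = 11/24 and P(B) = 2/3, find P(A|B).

P(A|B) = P(A ∩ B) / P(B)
= (11/24) / (2/3)
= 11/16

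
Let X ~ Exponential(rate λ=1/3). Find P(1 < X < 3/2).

P(1 < X < 3/2) = ∫_{1}^{3/2} f(x) dx
where f(x) = \frac{e^{- \frac{x}{3}}}{3}
= - \frac{1}{e^{\frac{1}{2}}} + e^{- \frac{1}{3}}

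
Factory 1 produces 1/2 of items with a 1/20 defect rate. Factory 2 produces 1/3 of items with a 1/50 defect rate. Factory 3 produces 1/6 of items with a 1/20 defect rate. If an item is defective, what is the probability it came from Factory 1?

Using Bayes' theorem:
P(F1) = 1/2, P(D|F1) = 1/20
P(F2) = 1/3, P(D|F2) = 1/50
P(F3) = 1/6, P(D|F3) = 1/20
P(D) = P(D|F1)P(F1) + P(D|F2)P(F2) + P(D|F3)P(F3)
     = \frac{1}{25}
P(F1|D) = P(D|F1)P(F1) / P(D)
= \frac{5}{8}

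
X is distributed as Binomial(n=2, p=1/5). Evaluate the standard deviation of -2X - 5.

For X ~ Binomial(n=2, p=1/5):
Var(X) = \frac{8}{25}
SD(X) = √(Var(X)) = √(\frac{8}{25}) = \frac{2 \sqrt{2}}{5}
SD(-2X - 5) = |-2| × SD(X) = 2 × \frac{2 \sqrt{2}}{5} = \frac{4 \sqrt{2}}{5}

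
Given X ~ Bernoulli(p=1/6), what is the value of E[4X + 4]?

For X ~ Bernoulli(p=1/6):
E[X] = \frac{1}{6}
E[4X + 4] = 4 × E[X] + 4 = \frac{14}{3}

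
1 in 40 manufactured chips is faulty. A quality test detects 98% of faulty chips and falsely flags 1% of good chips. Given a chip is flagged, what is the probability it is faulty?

Let D = the rare event, + = positive/flagged.
P(D) = 1/40
P(+|D) = 98/100 = 49/50
P(+|D') = 1/100
P(+) = P(+|D)P(D) + P(+|D')P(D')
     = \frac{49}{50} × \frac{1}{40} + \frac{1}{100} × \frac{39}{40}
     = \frac{137}{4000}
P(D|+) = P(+|D)P(D)/P(+) = \frac{98}{137}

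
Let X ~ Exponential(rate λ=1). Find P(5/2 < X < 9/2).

P(5/2 < X < 9/2) = ∫_{5/2}^{9/2} f(x) dx
where f(x) = e^{- x}
= - \frac{1 - e^{2}}{e^{\frac{9}{2}}}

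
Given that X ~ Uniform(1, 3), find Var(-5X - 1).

For X ~ Uniform(1, 3):
Var(X) = \frac{1}{3}
Var(-5X - 1) = (-5)² × Var(X) = 25 × \frac{1}{3} = \frac{25}{3}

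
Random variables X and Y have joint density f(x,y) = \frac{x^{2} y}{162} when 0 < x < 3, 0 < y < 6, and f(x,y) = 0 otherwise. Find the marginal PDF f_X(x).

f_X(x) = ∫_0^6 f(x,y) dy
= ∫_0^6 \frac{x^{2} y}{162} dy
= \frac{x^{2}}{9} for 0 < x < 3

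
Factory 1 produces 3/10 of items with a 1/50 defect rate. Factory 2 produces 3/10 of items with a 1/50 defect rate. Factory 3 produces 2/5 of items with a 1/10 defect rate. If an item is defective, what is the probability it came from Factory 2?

Using Bayes' theorem:
P(F1) = 3/10, P(D|F1) = 1/50
P(F2) = 3/10, P(D|F2) = 1/50
P(F3) = 2/5, P(D|F3) = 1/10
P(D) = P(D|F1)P(F1) + P(D|F2)P(F2) + P(D|F3)P(F3)
     = \frac{13}{250}
P(F2|D) = P(D|F2)P(F2) / P(D)
= \frac{3}{26}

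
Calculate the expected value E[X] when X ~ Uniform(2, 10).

For X ~ Uniform(2, 10), the expected value is:
E[X] = 6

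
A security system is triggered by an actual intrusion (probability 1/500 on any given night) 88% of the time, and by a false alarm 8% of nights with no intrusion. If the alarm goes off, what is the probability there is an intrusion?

Let D = the rare event, + = positive/flagged.
P(D) = 1/500
P(+|D) = 88/100 = 22/25
P(+|D') = 8/100 = 2/25
P(+) = P(+|D)P(D) + P(+|D')P(D')
     = \frac{22}{25} × \frac{1}{500} + \frac{2}{25} × \frac{499}{500}
     = \frac{51}{625}
P(D|+) = P(+|D)P(D)/P(+) = \frac{11}{510}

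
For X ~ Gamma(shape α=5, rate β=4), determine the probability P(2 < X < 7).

P(2 < X < 7) = ∫_{2}^{7} f(x) dx
where f(x) = \frac{128 x^{4} e^{- 4 x}}{3}
= \frac{-89071 + 891 e^{20}}{3 e^{28}}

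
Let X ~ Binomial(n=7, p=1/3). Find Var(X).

For X ~ Binomial(n=7, p=1/3):
Var(X) = \frac{14}{9}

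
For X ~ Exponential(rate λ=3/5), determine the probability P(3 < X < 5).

P(3 < X < 5) = ∫_{3}^{5} f(x) dx
where f(x) = \frac{3 e^{- \frac{3 x}{5}}}{5}
= - \frac{1}{e^{3}} + e^{- \frac{9}{5}}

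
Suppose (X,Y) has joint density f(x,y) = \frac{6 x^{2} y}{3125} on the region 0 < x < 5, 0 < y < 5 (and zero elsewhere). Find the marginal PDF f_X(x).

f_X(x) = ∫_0^5 f(x,y) dy
= ∫_0^5 \frac{6 x^{2} y}{3125} dy
= \frac{3 x^{2}}{125} for 0 < x < 5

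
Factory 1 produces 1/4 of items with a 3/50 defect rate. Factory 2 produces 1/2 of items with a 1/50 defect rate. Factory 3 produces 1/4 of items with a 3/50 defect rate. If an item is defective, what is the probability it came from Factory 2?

Using Bayes' theorem:
P(F1) = 1/4, P(D|F1) = 3/50
P(F2) = 1/2, P(D|F2) = 1/50
P(F3) = 1/4, P(D|F3) = 3/50
P(D) = P(D|F1)P(F1) + P(D|F2)P(F2) + P(D|F3)P(F3)
     = \frac{1}{25}
P(F2|D) = P(D|F2)P(F2) / P(D)
= \frac{1}{4}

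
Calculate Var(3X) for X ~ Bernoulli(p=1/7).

For X ~ Bernoulli(p=1/7):
Var(X) = \frac{6}{49}
Var(3X) = (3)² × Var(X) = 9 × \frac{6}{49} = \frac{54}{49}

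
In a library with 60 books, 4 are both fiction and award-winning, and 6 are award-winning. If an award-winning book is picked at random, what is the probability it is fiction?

P(A ∩ B) = 4/60 = 1/15
P(B) = 6/60 = 1/10
P(A|B) = P(A ∩ B) / P(B) = (1/15) / (1/10) = 2/3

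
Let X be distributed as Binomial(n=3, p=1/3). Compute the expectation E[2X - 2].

For X ~ Binomial(n=3, p=1/3):
E[X] = 1
E[2X - 2] = 2 × E[X] - 2 = 0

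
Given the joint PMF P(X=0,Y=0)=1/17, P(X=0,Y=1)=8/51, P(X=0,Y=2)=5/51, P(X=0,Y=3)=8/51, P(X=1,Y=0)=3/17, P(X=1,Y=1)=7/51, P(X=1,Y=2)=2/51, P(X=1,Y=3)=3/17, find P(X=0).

P(X=0) = P(X=0,Y=0) + P(X=0,Y=1) + P(X=0,Y=2) + P(X=0,Y=3)
= 1/17 + 8/51 + 5/51 + 8/51
= 8/17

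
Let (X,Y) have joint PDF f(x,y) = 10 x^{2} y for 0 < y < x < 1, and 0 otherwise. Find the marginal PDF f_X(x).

f_X(x) = ∫_0^x 10 x^{2} y dy = 5 x^{4}
for 0 < x < 1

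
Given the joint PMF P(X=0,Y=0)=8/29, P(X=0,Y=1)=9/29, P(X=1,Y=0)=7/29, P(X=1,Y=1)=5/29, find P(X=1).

P(X=1) = P(X=1,Y=0) + P(X=1,Y=1)
= 7/29 + 5/29
= 12/29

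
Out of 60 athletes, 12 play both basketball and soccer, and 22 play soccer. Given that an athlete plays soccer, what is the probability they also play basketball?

P(A ∩ B) = 12/60 = 1/5
P(B) = 22/60 = 11/30
P(A|B) = P(A ∩ B) / P(B) = (1/5) / (11/30) = 6/11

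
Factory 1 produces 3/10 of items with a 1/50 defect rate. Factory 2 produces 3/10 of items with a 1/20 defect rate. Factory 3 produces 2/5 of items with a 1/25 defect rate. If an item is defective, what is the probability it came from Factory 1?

Using Bayes' theorem:
P(F1) = 3/10, P(D|F1) = 1/50
P(F2) = 3/10, P(D|F2) = 1/20
P(F3) = 2/5, P(D|F3) = 1/25
P(D) = P(D|F1)P(F1) + P(D|F2)P(F2) + P(D|F3)P(F3)
     = \frac{37}{1000}
P(F1|D) = P(D|F1)P(F1) / P(D)
= \frac{6}{37}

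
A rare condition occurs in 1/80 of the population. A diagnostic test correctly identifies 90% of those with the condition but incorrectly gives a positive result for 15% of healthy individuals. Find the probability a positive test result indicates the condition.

Let D = the rare event, + = positive/flagged.
P(D) = 1/80
P(+|D) = 90/100 = 9/10
P(+|D') = 15/100 = 3/20
P(+) = P(+|D)P(D) + P(+|D')P(D')
     = \frac{9}{10} × \frac{1}{80} + \frac{3}{20} × \frac{79}{80}
     = \frac{51}{320}
P(D|+) = P(+|D)P(D)/P(+) = \frac{6}{85}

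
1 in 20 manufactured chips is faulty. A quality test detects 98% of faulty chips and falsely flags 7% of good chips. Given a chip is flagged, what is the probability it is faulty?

Let D = the rare event, + = positive/flagged.
P(D) = 1/20
P(+|D) = 98/100 = 49/50
P(+|D') = 7/100
P(+) = P(+|D)P(D) + P(+|D')P(D')
     = \frac{49}{50} × \frac{1}{20} + \frac{7}{100} × \frac{19}{20}
     = \frac{231}{2000}
P(D|+) = P(+|D)P(D)/P(+) = \frac{14}{33}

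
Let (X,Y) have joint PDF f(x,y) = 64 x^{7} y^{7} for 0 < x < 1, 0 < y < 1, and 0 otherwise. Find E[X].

E[X] = ∫_0^1 ∫_0^1 x × f(x,y) dy dx
= ∫_0^1 ∫_0^1 x × (64 x^{7} y^{7}) dy dx
= \frac{8}{9}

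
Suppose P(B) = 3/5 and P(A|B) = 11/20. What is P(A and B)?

By definition, P(A|B) = P(A ∩ B) / P(B)
So P(A ∩ B) = P(A|B) × P(B)
= 11/20 × 3/5
= 33/100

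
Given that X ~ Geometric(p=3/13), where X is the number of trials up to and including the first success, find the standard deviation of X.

For X ~ Geometric(p=3/13), where X is the number of trials up to and including the first success:
Var(X) = \frac{130}{9}
SD(X) = √(Var(X)) = √(\frac{130}{9}) = \frac{\sqrt{130}}{3}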